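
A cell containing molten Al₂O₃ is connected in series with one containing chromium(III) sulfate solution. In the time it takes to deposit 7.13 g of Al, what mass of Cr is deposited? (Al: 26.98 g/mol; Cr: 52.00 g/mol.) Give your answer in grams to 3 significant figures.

13.7 g

n(Al) = 7.13 / 26.98 = 0.2643 mol
Al³⁺ + 3e⁻ → Al, so n(e⁻) = 3 × 0.2643 = 0.7929 mol
Since the cells are in series, n(e⁻) in the Cr cell is also 0.7929 mol.
Cr³⁺ + 3e⁻ → Cr, so n(Cr) = 0.7929 / 3 = 0.2643 mol
m(Cr) = 0.2643 × 52.00 = 13.7 g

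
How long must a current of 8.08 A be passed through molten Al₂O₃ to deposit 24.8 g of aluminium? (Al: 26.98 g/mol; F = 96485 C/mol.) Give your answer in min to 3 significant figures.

549 min

n(Al) = 24.8 / 26.98 = 0.9192 mol
Al³⁺ + 3e⁻ → Al, so n(e⁻) = 3 × 0.9192 = 2.758 mol
Q = 2.758 × 96485 = 2.661×10^5 C
t = Q / I = 2.661×10^5 / 8.08 = 32930 s = 549 min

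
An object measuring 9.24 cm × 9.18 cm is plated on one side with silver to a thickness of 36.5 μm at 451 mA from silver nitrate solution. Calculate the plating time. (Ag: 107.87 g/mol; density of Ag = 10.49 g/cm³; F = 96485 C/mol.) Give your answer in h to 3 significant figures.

Plated area = 9.24 × 9.18 = 84.82 cm²
Volume = 84.82 × 36.5×10⁻⁴ cm = 0.3096 cm³
m(Ag) = 0.3096 × 10.49 = 3.248 g
n(Ag) = 3.248 / 107.87 = 0.03011 mol; n(e⁻) = 0.03011 mol
Q = 0.03011 × 96485 = 2905 C
t = 2905 / 0.451 = 6441 s = 1.79 h

1.79 h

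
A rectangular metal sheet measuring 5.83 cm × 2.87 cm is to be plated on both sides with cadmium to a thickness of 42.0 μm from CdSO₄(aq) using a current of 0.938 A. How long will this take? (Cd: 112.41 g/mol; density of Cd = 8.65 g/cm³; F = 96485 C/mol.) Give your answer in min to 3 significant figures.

Plated area = 2 × 5.83 × 2.87 = 33.46 cm²
Volume = 33.46 × 42.0×10⁻⁴ cm = 0.1405 cm³
m(Cd) = 0.1405 × 8.65 = 1.215 g
n(Cd) = 1.215 / 112.41 = 0.01081 mol; n(e⁻) = 2 × 0.01081 = 0.02162 mol
Q = 0.02162 × 96485 = 2086 C
t = 2086 / 0.938 = 2224 s = 37.1 min

37.1 min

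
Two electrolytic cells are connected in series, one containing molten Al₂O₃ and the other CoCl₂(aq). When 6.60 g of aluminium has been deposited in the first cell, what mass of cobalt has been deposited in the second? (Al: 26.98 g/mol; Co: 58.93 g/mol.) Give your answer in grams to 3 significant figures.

21.6 g

n(Al) = 6.60 / 26.98 = 0.2446 mol
Al³⁺ + 3e⁻ → Al, so n(e⁻) = 3 × 0.2446 = 0.7338 mol
In series, the same 0.7338 mol of electrons flows through the second cell.
Co²⁺ + 2e⁻ → Co, so n(Co) = 0.7338 / 2 = 0.3669 mol
m(Co) = 0.3669 × 58.93 = 21.6 g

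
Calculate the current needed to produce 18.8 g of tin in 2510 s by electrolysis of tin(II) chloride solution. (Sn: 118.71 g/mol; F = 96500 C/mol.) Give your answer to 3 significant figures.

n(Sn) = 18.8 / 118.71 = 0.1584 mol
Sn²⁺ + 2e⁻ → Sn, so n(e⁻) = 2 × 0.1584 = 0.3168 mol
Q = 0.3168 × 96500 = 30570 C
I = Q / t = 30570 / 2510 s = 12.2 A

12.2 A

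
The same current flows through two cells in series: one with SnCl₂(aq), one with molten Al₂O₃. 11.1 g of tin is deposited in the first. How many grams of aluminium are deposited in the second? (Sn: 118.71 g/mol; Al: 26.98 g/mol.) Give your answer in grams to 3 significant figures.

n(Sn) = 11.1 / 118.71 = 0.09351 mol
Sn²⁺ + 2e⁻ → Sn, so n(e⁻) = 2 × 0.09351 = 0.1870 mol
In series, the same 0.1870 mol of electrons flows through the second cell.
Al³⁺ + 3e⁻ → Al, so n(Al) = 0.1870 / 3 = 0.06233 mol
m(Al) = 0.06233 × 26.98 = 1.68 g

1.68 g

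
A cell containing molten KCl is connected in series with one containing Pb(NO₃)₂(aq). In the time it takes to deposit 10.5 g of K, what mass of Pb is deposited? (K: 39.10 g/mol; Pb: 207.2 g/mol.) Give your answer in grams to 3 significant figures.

n(K) = 10.5 / 39.10 = 0.2685 mol
K⁺ + e⁻ → K, so n(e⁻) = 0.2685 mol
In series, the same 0.2685 mol of electrons flows through the second cell.
Pb²⁺ + 2e⁻ → Pb, so n(Pb) = 0.2685 / 2 = 0.1343 mol
m(Pb) = 0.1343 × 207.2 = 27.8 g

27.8 g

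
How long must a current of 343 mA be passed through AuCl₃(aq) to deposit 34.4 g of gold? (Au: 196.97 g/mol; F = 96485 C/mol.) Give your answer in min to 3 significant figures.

n(Au) = 34.4 / 196.97 = 0.1746 mol
Au³⁺ + 3e⁻ → Au, so n(e⁻) = 3 × 0.1746 = 0.5238 mol
Q = 0.5238 × 96485 = 50540 C
t = Q / I = 50540 / 0.343 = 1.473×10^5 s = 2460 min

2460 min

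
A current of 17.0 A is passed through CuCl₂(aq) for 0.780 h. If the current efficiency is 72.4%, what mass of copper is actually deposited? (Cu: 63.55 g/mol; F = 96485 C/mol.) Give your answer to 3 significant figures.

Q = 17.0 × 2808 = 47740 C
n(e⁻) = 47740 / 96485 = 0.4948 mol
Cu²⁺ + 2e⁻ → Cu, so theoretical m(Cu) = 0.2474 × 63.55 = 15.72 g
Actual mass = 72.4% × 15.72 = 11.4 g

11.4 g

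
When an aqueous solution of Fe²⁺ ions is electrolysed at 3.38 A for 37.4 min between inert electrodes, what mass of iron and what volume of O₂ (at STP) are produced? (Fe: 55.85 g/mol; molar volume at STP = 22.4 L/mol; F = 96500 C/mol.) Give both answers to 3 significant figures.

2.19 g Fe; 0.440 L O₂

Q = 3.38 × 2244 = 7585 C; n(e⁻) = 7585 / 96500 = 0.07860 mol
Cathode: Fe²⁺ + 2e⁻ → Fe → n(Fe) = 0.07860/2 = 0.03930 mol → 2.19 g
Anode: 2H₂O → O₂ + 4H⁺ + 4e⁻ → n(O₂) = 0.07860/4 = 0.01965 mol → 0.440 L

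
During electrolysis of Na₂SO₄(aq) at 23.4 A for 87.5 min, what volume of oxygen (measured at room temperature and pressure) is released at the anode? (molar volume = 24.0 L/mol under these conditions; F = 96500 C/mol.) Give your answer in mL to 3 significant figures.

Q = 23.4 A × 5250 s = 1.229×10^5 C
n(e⁻) = Q/F = 1.229×10^5/96500 = 1.274 mol
2H₂O → O₂ + 4H⁺ + 4e⁻, so n(O₂) = 1.274 / 4 = 0.3185 mol
V = 0.3185 × 24.0 = 7.644 L
= 7640 mL

7640 mL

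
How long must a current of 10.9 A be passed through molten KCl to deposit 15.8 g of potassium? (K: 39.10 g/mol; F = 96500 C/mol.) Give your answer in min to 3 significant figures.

n(K) = 15.8 / 39.10 = 0.4041 mol
K⁺ + e⁻ → K, so n(e⁻) = 0.4041 mol
Q = 0.4041 × 96500 = 39000 C
t = Q / I = 39000 / 10.9 = 3578 s = 59.6 min

59.6 min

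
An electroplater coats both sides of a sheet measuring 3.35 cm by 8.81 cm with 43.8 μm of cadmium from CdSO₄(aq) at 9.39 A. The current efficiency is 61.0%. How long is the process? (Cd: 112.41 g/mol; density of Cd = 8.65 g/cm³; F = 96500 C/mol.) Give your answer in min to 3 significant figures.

Plated area = 2 × 3.35 × 8.81 = 59.03 cm²
Volume = 59.03 × 43.8×10⁻⁴ cm = 0.2586 cm³
m(Cd) = 0.2586 × 8.65 = 2.237 g
n(Cd) = 2.237 / 112.41 = 0.01990 mol; n(e⁻) = 2 × 0.01990 = 0.03980 mol
Q = 0.03980 × 96500 / 0.610 = 6296 C
t = 6296 / 9.39 = 670.5 s = 11.2 min

11.2 min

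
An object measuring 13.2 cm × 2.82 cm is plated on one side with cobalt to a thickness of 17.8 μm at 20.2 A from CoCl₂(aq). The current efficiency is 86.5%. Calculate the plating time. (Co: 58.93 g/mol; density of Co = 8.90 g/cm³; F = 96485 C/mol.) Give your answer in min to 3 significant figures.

1.84 min

Plated area = 13.2 × 2.82 = 37.22 cm²
Volume = 37.22 × 17.8×10⁻⁴ cm = 0.06625 cm³
m(Co) = 0.06625 × 8.90 = 0.5896 g
n(Co) = 0.5896 / 58.93 = 0.01001 mol; n(e⁻) = 2 × 0.01001 = 0.02002 mol
Q = 0.02002 × 96485 / 0.865 = 2233 C
t = 2233 / 20.2 = 110.5 s = 1.84 min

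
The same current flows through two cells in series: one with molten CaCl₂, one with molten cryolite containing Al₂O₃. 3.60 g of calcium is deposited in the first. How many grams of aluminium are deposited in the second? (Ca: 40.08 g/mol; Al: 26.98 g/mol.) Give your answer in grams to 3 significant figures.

n(Ca) = 3.60 / 40.08 = 0.08982 mol
Ca²⁺ + 2e⁻ → Ca, so n(e⁻) = 2 × 0.08982 = 0.1796 mol
Since the cells are in series, n(e⁻) in the Al cell is also 0.1796 mol.
Al³⁺ + 3e⁻ → Al, so n(Al) = 0.1796 / 3 = 0.05987 mol
m(Al) = 0.05987 × 26.98 = 1.62 g

1.62 g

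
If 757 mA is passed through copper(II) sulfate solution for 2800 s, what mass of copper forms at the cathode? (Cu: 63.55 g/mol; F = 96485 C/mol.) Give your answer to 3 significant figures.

Q = It = 0.757 × 2800 = 2120 C
n(e⁻) = Q/F = 2120/96485 = 0.02197 mol
Cu²⁺ + 2e⁻ → Cu, so n(Cu) = 0.02197 / 2 = 0.01099 mol
m = 0.01099 × 63.55 = 0.698 g

0.698 g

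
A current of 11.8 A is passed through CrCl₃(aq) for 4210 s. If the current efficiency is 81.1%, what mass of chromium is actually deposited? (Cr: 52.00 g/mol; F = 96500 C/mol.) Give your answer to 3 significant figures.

7.24 g

Q = 11.8 × 4210 = 49680 C
n(e⁻) = 49680 / 96500 = 0.5148 mol
Cr³⁺ + 3e⁻ → Cr, so theoretical m(Cr) = 0.1716 × 52.00 = 8.923 g
Actual mass = 81.1% × 8.923 = 7.24 g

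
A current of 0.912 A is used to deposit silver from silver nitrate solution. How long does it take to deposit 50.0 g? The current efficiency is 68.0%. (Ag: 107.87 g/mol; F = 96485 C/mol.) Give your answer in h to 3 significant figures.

20.0 h

n(Ag) = 50.0 / 107.87 = 0.4635 mol
Ag⁺ + e⁻ → Ag, so n(e⁻) = 0.4635 mol
Q = 0.4635 × 96485 / 0.680 = 65770 C
t = Q / I = 65770 / 0.912 = 72120 s = 20.0 h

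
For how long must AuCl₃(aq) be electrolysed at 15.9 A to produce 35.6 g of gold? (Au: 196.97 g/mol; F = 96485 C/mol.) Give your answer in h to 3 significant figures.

0.914 h

n(Au) = 35.6 / 196.97 = 0.1807 mol
Au³⁺ + 3e⁻ → Au, so n(e⁻) = 3 × 0.1807 = 0.5421 mol
Q = 0.5421 × 96485 = 52300 C
t = Q / I = 52300 / 15.9 = 3289 s = 0.914 h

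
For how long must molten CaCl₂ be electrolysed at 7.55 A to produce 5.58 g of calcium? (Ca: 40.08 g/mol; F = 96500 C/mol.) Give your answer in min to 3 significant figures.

n(Ca) = 5.58 / 40.08 = 0.1392 mol
Ca²⁺ + 2e⁻ → Ca, so n(e⁻) = 2 × 0.1392 = 0.2784 mol
Q = 0.2784 × 96500 = 26870 C
t = Q / I = 26870 / 7.55 = 3559 s = 59.3 min

59.3 min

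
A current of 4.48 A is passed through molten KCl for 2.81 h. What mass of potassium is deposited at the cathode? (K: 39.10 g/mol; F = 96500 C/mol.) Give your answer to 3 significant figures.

18.4 g

Q = 4.48 A × 10116 s = 45320 C
n(e⁻) = 45320 / 96500 = 0.4696 mol
K⁺ + e⁻ → K, so n(K) = 0.4696 mol
m = 0.4696 × 39.10 = 18.4 g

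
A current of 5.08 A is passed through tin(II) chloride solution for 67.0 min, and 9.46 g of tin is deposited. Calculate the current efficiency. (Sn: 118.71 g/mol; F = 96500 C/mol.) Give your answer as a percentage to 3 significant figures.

Q = 5.08 × 4020 = 20420 C
n(e⁻) = 20420 / 96500 = 0.2116 mol
Sn²⁺ + 2e⁻ → Sn, so theoretical n(Sn) = 0.1058 mol → 12.56 g
Efficiency = 9.46 / 12.56 = 0.7532 = 75.3%

75.3%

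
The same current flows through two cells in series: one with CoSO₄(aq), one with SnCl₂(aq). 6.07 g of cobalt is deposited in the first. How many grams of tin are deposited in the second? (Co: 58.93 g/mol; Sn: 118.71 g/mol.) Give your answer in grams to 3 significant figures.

n(Co) = 6.07 / 58.93 = 0.1030 mol
Co²⁺ + 2e⁻ → Co, so n(e⁻) = 2 × 0.1030 = 0.2060 mol
Same current for the same time ⇒ same n(e⁻) = 0.2060 mol in both cells.
Sn²⁺ + 2e⁻ → Sn, so n(Sn) = 0.2060 / 2 = 0.1030 mol
m(Sn) = 0.1030 × 118.71 = 12.2 g

12.2 g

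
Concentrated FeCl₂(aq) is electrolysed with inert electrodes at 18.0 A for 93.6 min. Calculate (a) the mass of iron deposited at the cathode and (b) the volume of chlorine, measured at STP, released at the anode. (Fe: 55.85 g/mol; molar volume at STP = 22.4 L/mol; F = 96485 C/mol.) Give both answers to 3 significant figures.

Q = 18.0 × 5616 = 1.011×10^5 C; n(e⁻) = 1.011×10^5 / 96485 = 1.048 mol
Cathode: Fe²⁺ + 2e⁻ → Fe → n(Fe) = 1.048/2 = 0.5240 mol → 29.3 g
Anode: 2Cl⁻ → Cl₂ + 2e⁻ → n(Cl₂) = 1.048/2 = 0.5240 mol → 11.7 L

29.3 g Fe; 11.7 L Cl₂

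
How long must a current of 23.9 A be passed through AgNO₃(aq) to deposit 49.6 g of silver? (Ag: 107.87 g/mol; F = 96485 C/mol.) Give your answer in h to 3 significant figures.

0.516 h

n(Ag) = 49.6 / 107.87 = 0.4598 mol
Ag⁺ + e⁻ → Ag, so n(e⁻) = 0.4598 mol
Q = 0.4598 × 96485 = 44360 C
t = Q / I = 44360 / 23.9 = 1856 s = 0.516 h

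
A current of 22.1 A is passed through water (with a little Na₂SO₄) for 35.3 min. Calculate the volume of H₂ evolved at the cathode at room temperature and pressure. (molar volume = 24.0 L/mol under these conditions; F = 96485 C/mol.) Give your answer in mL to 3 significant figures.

Q = 22.1 A × 2118 s = 46810 C
n(e⁻) = 46810 / 96485 = 0.4852 mol
2H⁺ + 2e⁻ → H₂, so n(H₂) = 0.4852 / 2 = 0.2426 mol
V = 0.2426 × 24.0 = 5.822 L
= 5820 mL

5820 mL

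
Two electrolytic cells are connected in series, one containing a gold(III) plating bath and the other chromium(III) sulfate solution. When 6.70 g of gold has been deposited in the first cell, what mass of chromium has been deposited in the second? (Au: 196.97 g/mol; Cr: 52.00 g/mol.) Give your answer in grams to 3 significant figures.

1.77 g

n(Au) = 6.70 / 196.97 = 0.03402 mol
Au³⁺ + 3e⁻ → Au, so n(e⁻) = 3 × 0.03402 = 0.1021 mol
Same current for the same time ⇒ same n(e⁻) = 0.1021 mol in both cells.
Cr³⁺ + 3e⁻ → Cr, so n(Cr) = 0.1021 / 3 = 0.03403 mol
m(Cr) = 0.03403 × 52.00 = 1.77 g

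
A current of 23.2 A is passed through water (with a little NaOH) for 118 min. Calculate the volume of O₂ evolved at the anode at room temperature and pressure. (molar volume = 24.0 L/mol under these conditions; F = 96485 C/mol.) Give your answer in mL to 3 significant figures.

10200 mL

Q = It = 23.2 × 7080 = 1.643×10^5 C
n(e⁻) = Q/F = 1.643×10^5/96485 = 1.703 mol
2H₂O → O₂ + 4H⁺ + 4e⁻, so n(O₂) = 1.703 / 4 = 0.4258 mol
V = 0.4258 × 24.0 = 10.22 L
= 10200 mL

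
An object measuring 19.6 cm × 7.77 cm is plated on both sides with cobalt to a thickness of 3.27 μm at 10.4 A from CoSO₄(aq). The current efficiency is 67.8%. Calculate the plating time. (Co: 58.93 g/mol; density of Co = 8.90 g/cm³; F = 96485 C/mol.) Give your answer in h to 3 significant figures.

Plated area = 2 × 19.6 × 7.77 = 304.6 cm²
Volume = 304.6 × 3.27×10⁻⁴ cm = 0.09960 cm³
m(Co) = 0.09960 × 8.90 = 0.8864 g
n(Co) = 0.8864 / 58.93 = 0.01504 mol; n(e⁻) = 2 × 0.01504 = 0.03008 mol
Q = 0.03008 × 96485 / 0.678 = 4281 C
t = 4281 / 10.4 = 411.6 s = 0.114 h

0.114 h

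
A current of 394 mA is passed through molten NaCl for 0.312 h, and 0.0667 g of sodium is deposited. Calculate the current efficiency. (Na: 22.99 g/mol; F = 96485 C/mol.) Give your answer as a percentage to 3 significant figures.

63.3%

Q = 0.394 × 1123.2 = 442.5 C
n(e⁻) = 442.5 / 96485 = 0.004586 mol
Na⁺ + e⁻ → Na, so theoretical n(Na) = 0.004586 mol → 0.1054 g
Efficiency = 0.0667 / 0.1054 = 0.6328 = 63.3%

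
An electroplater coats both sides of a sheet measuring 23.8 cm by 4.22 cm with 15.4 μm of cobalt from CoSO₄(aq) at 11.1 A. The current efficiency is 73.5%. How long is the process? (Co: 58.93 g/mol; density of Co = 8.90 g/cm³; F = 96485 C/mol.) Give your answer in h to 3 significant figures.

Plated area = 2 × 23.8 × 4.22 = 200.9 cm²
Volume = 200.9 × 15.4×10⁻⁴ cm = 0.3094 cm³
m(Co) = 0.3094 × 8.90 = 2.754 g
n(Co) = 2.754 / 58.93 = 0.04673 mol; n(e⁻) = 2 × 0.04673 = 0.09346 mol
Q = 0.09346 × 96485 / 0.735 = 12270 C
t = 12270 / 11.1 = 1105 s = 0.307 h

0.307 h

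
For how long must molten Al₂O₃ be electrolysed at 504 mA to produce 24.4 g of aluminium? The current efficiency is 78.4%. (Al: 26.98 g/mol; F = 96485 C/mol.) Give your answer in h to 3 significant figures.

n(Al) = 24.4 / 26.98 = 0.9044 mol
Al³⁺ + 3e⁻ → Al, so n(e⁻) = 3 × 0.9044 = 2.713 mol
Q = 2.713 × 96485 / 0.784 = 3.339×10^5 C
t = Q / I = 3.339×10^5 / 0.504 = 6.625×10^5 s = 184 h

184 h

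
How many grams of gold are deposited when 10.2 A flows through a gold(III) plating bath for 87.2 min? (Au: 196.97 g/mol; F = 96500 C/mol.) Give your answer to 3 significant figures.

36.3 g

Q = 10.2 A × 5232 s = 53370 C
n(e⁻) = 53370 / 96500 = 0.5531 mol
Au³⁺ + 3e⁻ → Au, so n(Au) = 0.5531 / 3 = 0.1844 mol
m = 0.1844 × 196.97 = 36.3 g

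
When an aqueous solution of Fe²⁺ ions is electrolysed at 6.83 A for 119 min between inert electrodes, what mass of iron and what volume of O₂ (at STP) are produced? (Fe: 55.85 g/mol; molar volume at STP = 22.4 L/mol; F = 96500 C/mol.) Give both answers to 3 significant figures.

14.1 g Fe; 2.83 L O₂

Q = 6.83 × 7140 = 48770 C; n(e⁻) = 48770 / 96500 = 0.5054 mol
Cathode: Fe²⁺ + 2e⁻ → Fe → n(Fe) = 0.5054/2 = 0.2527 mol → 14.1 g
Anode: 2H₂O → O₂ + 4H⁺ + 4e⁻ → n(O₂) = 0.5054/4 = 0.1264 mol → 2.83 L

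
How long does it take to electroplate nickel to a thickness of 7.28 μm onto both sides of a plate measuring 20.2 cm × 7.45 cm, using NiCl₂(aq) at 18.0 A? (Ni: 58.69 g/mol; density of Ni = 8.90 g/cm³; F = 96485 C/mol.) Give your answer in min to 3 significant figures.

Plated area = 2 × 20.2 × 7.45 = 301.0 cm²
Volume = 301.0 × 7.28×10⁻⁴ cm = 0.2191 cm³
m(Ni) = 0.2191 × 8.90 = 1.950 g
n(Ni) = 1.950 / 58.69 = 0.03323 mol; n(e⁻) = 2 × 0.03323 = 0.06646 mol
Q = 0.06646 × 96485 = 6412 C
t = 6412 / 18.0 = 356.2 s = 5.94 min

5.94 min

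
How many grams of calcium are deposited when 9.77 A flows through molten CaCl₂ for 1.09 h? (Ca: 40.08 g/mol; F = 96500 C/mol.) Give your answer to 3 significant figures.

7.96 g

Q = 9.77 A × 3924 s = 38340 C
Moles of electrons = 38340 / 96500 = 0.3973 mol
Ca²⁺ + 2e⁻ → Ca, so n(Ca) = 0.3973 / 2 = 0.1987 mol
m = 0.1987 × 40.08 = 7.96 g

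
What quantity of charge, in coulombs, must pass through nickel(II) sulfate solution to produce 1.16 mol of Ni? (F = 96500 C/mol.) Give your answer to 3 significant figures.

Ni²⁺ + 2e⁻ → Ni, so n(e⁻) = 2 × 1.16 = 2.320 mol
Q = 2.320 × 96500 = 2.239×10^5 C

2.24×10^5 C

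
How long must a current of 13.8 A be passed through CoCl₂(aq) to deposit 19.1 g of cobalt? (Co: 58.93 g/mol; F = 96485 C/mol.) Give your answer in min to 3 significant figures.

75.5 min

n(Co) = 19.1 / 58.93 = 0.3241 mol
Co²⁺ + 2e⁻ → Co, so n(e⁻) = 2 × 0.3241 = 0.6482 mol
Q = 0.6482 × 96485 = 62540 C
t = Q / I = 62540 / 13.8 = 4532 s = 75.5 min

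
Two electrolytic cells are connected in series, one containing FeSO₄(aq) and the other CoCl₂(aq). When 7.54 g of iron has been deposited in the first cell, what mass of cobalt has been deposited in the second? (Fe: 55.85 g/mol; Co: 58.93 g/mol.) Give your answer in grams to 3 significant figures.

7.96 g

n(Fe) = 7.54 / 55.85 = 0.1350 mol
Fe²⁺ + 2e⁻ → Fe, so n(e⁻) = 2 × 0.1350 = 0.2700 mol
The cells are in series, so the same charge (and hence the same n(e⁻) = 0.2700 mol) passes through both.
Co²⁺ + 2e⁻ → Co, so n(Co) = 0.2700 / 2 = 0.1350 mol
m(Co) = 0.1350 × 58.93 = 7.96 g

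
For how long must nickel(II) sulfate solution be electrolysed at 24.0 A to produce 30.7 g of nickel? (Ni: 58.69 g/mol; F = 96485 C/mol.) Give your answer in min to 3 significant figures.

70.1 min

n(Ni) = 30.7 / 58.69 = 0.5231 mol
Ni²⁺ + 2e⁻ → Ni, so n(e⁻) = 2 × 0.5231 = 1.046 mol
Q = 1.046 × 96485 = 1.009×10^5 C
t = Q / I = 1.009×10^5 / 24.0 = 4204 s = 70.1 min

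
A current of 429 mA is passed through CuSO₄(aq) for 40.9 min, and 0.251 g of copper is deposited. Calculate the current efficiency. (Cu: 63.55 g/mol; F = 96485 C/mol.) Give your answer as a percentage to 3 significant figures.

72.4%

Q = 0.429 × 2454 = 1053 C
n(e⁻) = 1053 / 96485 = 0.01091 mol
Cu²⁺ + 2e⁻ → Cu, so theoretical n(Cu) = 0.005455 mol → 0.3467 g
Efficiency = 0.251 / 0.3467 = 0.7240 = 72.4%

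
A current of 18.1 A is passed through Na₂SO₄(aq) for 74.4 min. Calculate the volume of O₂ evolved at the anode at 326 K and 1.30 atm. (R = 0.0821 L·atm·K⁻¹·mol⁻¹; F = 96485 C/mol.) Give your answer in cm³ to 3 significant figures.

4310 cm³

Charge passed = 18.1 × 4464 = 80800 C
n(e⁻) = 80800 / 96485 = 0.8374 mol
2H₂O → O₂ + 4H⁺ + 4e⁻, so n(O₂) = 0.8374 / 4 = 0.2094 mol
V = nRT/P = 0.2094 × 0.0821 × 326 / 1.30 = 4.311 L
= 4310 cm³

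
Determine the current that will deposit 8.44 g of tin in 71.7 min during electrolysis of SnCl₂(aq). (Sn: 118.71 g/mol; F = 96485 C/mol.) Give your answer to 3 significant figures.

n(Sn) = 8.44 / 118.71 = 0.07110 mol
Sn²⁺ + 2e⁻ → Sn, so n(e⁻) = 2 × 0.07110 = 0.1422 mol
Q = 0.1422 × 96485 = 13720 C
I = Q / t = 13720 / 4302 s = 3.19 A

3.19 A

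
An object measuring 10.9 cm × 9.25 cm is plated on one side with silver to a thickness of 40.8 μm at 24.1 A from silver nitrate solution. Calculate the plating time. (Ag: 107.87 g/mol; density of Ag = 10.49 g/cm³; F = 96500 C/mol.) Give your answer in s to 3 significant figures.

160 s

Plated area = 10.9 × 9.25 = 100.8 cm²
Volume = 100.8 × 40.8×10⁻⁴ cm = 0.4113 cm³
m(Ag) = 0.4113 × 10.49 = 4.315 g
n(Ag) = 4.315 / 107.87 = 0.04000 mol; n(e⁻) = 0.04000 mol
Q = 0.04000 × 96500 = 3860 C
t = 3860 / 24.1 = 160.2 s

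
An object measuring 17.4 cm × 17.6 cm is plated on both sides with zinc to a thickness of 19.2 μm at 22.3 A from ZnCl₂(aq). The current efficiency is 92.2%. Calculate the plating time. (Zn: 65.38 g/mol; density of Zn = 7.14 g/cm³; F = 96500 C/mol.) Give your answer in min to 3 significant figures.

Plated area = 2 × 17.4 × 17.6 = 612.5 cm²
Volume = 612.5 × 19.2×10⁻⁴ cm = 1.176 cm³
m(Zn) = 1.176 × 7.14 = 8.397 g
n(Zn) = 8.397 / 65.38 = 0.1284 mol; n(e⁻) = 2 × 0.1284 = 0.2568 mol
Q = 0.2568 × 96500 / 0.922 = 26880 C
t = 26880 / 22.3 = 1205 s = 20.1 min

20.1 min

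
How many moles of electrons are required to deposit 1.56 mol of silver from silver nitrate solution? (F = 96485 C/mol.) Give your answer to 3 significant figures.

1.56 mol

Ag⁺ + e⁻ → Ag, so n(e⁻) = 1 × 1.56 = 1.560 mol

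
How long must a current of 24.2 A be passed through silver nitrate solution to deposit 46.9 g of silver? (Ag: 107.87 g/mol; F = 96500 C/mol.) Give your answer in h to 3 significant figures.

0.482 h

n(Ag) = 46.9 / 107.87 = 0.4348 mol
Ag⁺ + e⁻ → Ag, so n(e⁻) = 0.4348 mol
Q = 0.4348 × 96500 = 41960 C
t = Q / I = 41960 / 24.2 = 1734 s = 0.482 h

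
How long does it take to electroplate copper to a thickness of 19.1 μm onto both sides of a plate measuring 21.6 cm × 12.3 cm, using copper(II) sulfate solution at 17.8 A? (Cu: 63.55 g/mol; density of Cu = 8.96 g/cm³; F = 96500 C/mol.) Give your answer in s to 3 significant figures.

1550 s

Plated area = 2 × 21.6 × 12.3 = 531.4 cm²
Volume = 531.4 × 19.1×10⁻⁴ cm = 1.015 cm³
m(Cu) = 1.015 × 8.96 = 9.094 g
n(Cu) = 9.094 / 63.55 = 0.1431 mol; n(e⁻) = 2 × 0.1431 = 0.2862 mol
Q = 0.2862 × 96500 = 27620 C
t = 27620 / 17.8 = 1552 s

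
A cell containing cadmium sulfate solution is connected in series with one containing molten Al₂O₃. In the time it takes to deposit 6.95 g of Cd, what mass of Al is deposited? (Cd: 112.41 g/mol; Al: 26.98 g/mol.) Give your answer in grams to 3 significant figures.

1.11 g

n(Cd) = 6.95 / 112.41 = 0.06183 mol
Cd²⁺ + 2e⁻ → Cd, so n(e⁻) = 2 × 0.06183 = 0.1237 mol
Same current for the same time ⇒ same n(e⁻) = 0.1237 mol in both cells.
Al³⁺ + 3e⁻ → Al, so n(Al) = 0.1237 / 3 = 0.04123 mol
m(Al) = 0.04123 × 26.98 = 1.11 g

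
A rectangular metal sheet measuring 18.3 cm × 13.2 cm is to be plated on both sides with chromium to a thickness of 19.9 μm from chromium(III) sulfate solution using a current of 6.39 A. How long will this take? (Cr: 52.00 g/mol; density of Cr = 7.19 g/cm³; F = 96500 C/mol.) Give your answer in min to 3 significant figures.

100 min

Plated area = 2 × 18.3 × 13.2 = 483.1 cm²
Volume = 483.1 × 19.9×10⁻⁴ cm = 0.9614 cm³
m(Cr) = 0.9614 × 7.19 = 6.912 g
n(Cr) = 6.912 / 52.00 = 0.1329 mol; n(e⁻) = 3 × 0.1329 = 0.3987 mol
Q = 0.3987 × 96500 = 38470 C
t = 38470 / 6.39 = 6020 s = 100 min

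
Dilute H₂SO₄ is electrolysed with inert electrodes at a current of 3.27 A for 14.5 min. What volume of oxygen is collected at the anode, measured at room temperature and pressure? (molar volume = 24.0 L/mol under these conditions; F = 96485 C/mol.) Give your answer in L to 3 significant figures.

0.177 L

Q = It = 3.27 × 870 = 2845 C
n(e⁻) = 2845 / 96485 = 0.02949 mol
2H₂O → O₂ + 4H⁺ + 4e⁻, so n(O₂) = 0.02949 / 4 = 0.007373 mol
V = 0.007373 × 24.0 = 0.1770 L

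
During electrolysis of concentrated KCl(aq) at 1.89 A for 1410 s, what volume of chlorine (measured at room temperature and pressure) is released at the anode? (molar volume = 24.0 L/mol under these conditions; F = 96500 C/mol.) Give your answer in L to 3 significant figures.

Q = 1.89 A × 1410 s = 2665 C
Moles of electrons = 2665 / 96500 = 0.02762 mol
2Cl⁻ → Cl₂ + 2e⁻, so n(Cl₂) = 0.02762 / 2 = 0.01381 mol
V = 0.01381 × 24.0 = 0.3314 L

0.331 L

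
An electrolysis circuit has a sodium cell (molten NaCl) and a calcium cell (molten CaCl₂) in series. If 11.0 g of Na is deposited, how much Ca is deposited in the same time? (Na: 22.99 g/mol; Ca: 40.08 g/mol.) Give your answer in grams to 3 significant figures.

n(Na) = 11.0 / 22.99 = 0.4785 mol
Na⁺ + e⁻ → Na, so n(e⁻) = 0.4785 mol
Since the cells are in series, n(e⁻) in the Ca cell is also 0.4785 mol.
Ca²⁺ + 2e⁻ → Ca, so n(Ca) = 0.4785 / 2 = 0.2393 mol
m(Ca) = 0.2393 × 40.08 = 9.59 g

9.59 g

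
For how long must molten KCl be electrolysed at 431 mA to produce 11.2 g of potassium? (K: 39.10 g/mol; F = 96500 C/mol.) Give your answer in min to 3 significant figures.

n(K) = 11.2 / 39.10 = 0.2864 mol
K⁺ + e⁻ → K, so n(e⁻) = 0.2864 mol
Q = 0.2864 × 96500 = 27640 C
t = Q / I = 27640 / 0.431 = 64130 s = 1070 min

1070 min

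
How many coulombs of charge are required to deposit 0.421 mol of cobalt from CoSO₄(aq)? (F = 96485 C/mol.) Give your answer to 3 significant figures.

81200 C

Co²⁺ + 2e⁻ → Co, so n(e⁻) = 2 × 0.421 = 0.8420 mol
Q = 0.8420 × 96485 = 81240 C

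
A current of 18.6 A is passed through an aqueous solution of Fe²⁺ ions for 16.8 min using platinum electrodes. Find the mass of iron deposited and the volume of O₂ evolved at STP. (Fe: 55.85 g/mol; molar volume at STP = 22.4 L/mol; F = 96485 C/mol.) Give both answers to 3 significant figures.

Q = 18.6 × 1008 = 18750 C; n(e⁻) = 18750 / 96485 = 0.1943 mol
Cathode: Fe²⁺ + 2e⁻ → Fe → n(Fe) = 0.1943/2 = 0.09715 mol → 5.43 g
Anode: 2H₂O → O₂ + 4H⁺ + 4e⁻ → n(O₂) = 0.1943/4 = 0.04858 mol → 1.09 L

5.43 g Fe; 1.09 L O₂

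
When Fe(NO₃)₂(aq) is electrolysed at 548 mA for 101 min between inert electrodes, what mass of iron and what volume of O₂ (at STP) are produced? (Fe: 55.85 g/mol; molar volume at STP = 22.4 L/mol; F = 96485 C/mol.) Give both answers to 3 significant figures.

Q = 0.548 × 6060 = 3321 C; n(e⁻) = 3321 / 96485 = 0.03442 mol
Cathode: Fe²⁺ + 2e⁻ → Fe → n(Fe) = 0.03442/2 = 0.01721 mol → 0.961 g
Anode: 2H₂O → O₂ + 4H⁺ + 4e⁻ → n(O₂) = 0.03442/4 = 0.008605 mol → 0.193 L

0.961 g Fe; 0.193 L O₂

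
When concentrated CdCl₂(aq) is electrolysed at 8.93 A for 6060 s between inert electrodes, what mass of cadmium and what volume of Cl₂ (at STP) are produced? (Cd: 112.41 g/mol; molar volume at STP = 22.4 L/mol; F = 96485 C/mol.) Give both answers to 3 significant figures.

31.5 g Cd; 6.28 L Cl₂

Q = 8.93 × 6060 = 54120 C; n(e⁻) = 54120 / 96485 = 0.5609 mol
Cathode: Cd²⁺ + 2e⁻ → Cd → n(Cd) = 0.5609/2 = 0.2805 mol → 31.5 g
Anode: 2Cl⁻ → Cl₂ + 2e⁻ → n(Cl₂) = 0.5609/2 = 0.2805 mol → 6.28 L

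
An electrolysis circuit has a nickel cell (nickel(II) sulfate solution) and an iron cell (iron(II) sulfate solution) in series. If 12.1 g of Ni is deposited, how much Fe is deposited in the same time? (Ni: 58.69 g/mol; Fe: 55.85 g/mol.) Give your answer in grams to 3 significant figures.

11.5 g

n(Ni) = 12.1 / 58.69 = 0.2062 mol
Ni²⁺ + 2e⁻ → Ni, so n(e⁻) = 2 × 0.2062 = 0.4124 mol
In series, the same 0.4124 mol of electrons flows through the second cell.
Fe²⁺ + 2e⁻ → Fe, so n(Fe) = 0.4124 / 2 = 0.2062 mol
m(Fe) = 0.2062 × 55.85 = 11.5 g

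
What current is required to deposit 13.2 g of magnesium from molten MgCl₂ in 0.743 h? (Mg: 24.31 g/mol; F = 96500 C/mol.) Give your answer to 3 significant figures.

n(Mg) = 13.2 / 24.31 = 0.5430 mol
Mg²⁺ + 2e⁻ → Mg, so n(e⁻) = 2 × 0.5430 = 1.086 mol
Q = 1.086 × 96500 = 1.048×10^5 C
I = Q / t = 1.048×10^5 / 2674.8 s = 39.2 A

39.2 A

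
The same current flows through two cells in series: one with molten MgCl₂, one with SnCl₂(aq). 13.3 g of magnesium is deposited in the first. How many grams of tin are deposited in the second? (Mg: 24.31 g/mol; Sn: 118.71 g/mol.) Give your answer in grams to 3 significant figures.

n(Mg) = 13.3 / 24.31 = 0.5471 mol
Mg²⁺ + 2e⁻ → Mg, so n(e⁻) = 2 × 0.5471 = 1.094 mol
Since the cells are in series, n(e⁻) in the Sn cell is also 1.094 mol.
Sn²⁺ + 2e⁻ → Sn, so n(Sn) = 1.094 / 2 = 0.5470 mol
m(Sn) = 0.5470 × 118.71 = 64.9 g

64.9 g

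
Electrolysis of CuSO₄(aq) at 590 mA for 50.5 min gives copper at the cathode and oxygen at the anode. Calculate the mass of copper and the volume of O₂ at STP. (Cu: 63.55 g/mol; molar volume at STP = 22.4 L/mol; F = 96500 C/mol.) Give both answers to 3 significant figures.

Q = 0.590 × 3030 = 1788 C; n(e⁻) = 1788 / 96500 = 0.01853 mol
Cathode: Cu²⁺ + 2e⁻ → Cu → n(Cu) = 0.01853/2 = 0.009265 mol → 0.589 g
Anode: 2H₂O → O₂ + 4H⁺ + 4e⁻ → n(O₂) = 0.01853/4 = 0.004633 mol → 0.104 L

0.589 g Cu; 0.104 L O₂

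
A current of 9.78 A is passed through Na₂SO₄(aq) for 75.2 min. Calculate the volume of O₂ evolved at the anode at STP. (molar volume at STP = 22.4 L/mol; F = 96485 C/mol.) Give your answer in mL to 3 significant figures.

2560 mL

Q = 9.78 A × 4512 s = 44130 C
n(e⁻) = Q/F = 44130/96485 = 0.4574 mol
2H₂O → O₂ + 4H⁺ + 4e⁻, so n(O₂) = 0.4574 / 4 = 0.1144 mol
V = 0.1144 × 22.4 = 2.563 L
= 2560 mL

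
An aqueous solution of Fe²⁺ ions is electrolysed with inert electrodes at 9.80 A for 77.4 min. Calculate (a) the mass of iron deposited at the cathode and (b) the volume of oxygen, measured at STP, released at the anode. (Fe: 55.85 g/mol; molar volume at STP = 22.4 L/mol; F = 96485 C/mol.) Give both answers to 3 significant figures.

Q = 9.80 × 4644 = 45510 C; n(e⁻) = 45510 / 96485 = 0.4717 mol
Cathode: Fe²⁺ + 2e⁻ → Fe → n(Fe) = 0.4717/2 = 0.2359 mol → 13.2 g
Anode: 2H₂O → O₂ + 4H⁺ + 4e⁻ → n(O₂) = 0.4717/4 = 0.1179 mol → 2.64 L

13.2 g Fe; 2.64 L O₂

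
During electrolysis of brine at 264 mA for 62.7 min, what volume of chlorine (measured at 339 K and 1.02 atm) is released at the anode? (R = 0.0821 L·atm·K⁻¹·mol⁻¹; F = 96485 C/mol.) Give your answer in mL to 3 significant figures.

Charge passed = 0.264 × 3762 = 993.2 C
n(e⁻) = 993.2 / 96485 = 0.01029 mol
2Cl⁻ → Cl₂ + 2e⁻, so n(Cl₂) = 0.01029 / 2 = 0.005145 mol
V = nRT/P = 0.005145 × 0.0821 × 339 / 1.02 = 0.1404 L
= 140 mL

140 mL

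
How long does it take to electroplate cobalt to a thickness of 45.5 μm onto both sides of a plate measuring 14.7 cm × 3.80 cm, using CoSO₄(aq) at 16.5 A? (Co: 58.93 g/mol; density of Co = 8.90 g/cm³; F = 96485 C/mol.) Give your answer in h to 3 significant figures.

0.249 h

Plated area = 2 × 14.7 × 3.80 = 111.7 cm²
Volume = 111.7 × 45.5×10⁻⁴ cm = 0.5082 cm³
m(Co) = 0.5082 × 8.90 = 4.523 g
n(Co) = 4.523 / 58.93 = 0.07675 mol; n(e⁻) = 2 × 0.07675 = 0.1535 mol
Q = 0.1535 × 96485 = 14810 C
t = 14810 / 16.5 = 897.6 s = 0.249 h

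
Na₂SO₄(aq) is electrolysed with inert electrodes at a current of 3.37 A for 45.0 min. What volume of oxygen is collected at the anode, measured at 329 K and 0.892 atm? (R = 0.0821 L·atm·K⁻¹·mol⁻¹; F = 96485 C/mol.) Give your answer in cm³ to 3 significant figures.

Charge passed = 3.37 × 2700 = 9099 C
Moles of electrons = 9099 / 96485 = 0.09430 mol
2H₂O → O₂ + 4H⁺ + 4e⁻, so n(O₂) = 0.09430 / 4 = 0.02358 mol
V = nRT/P = 0.02358 × 0.0821 × 329 / 0.892 = 0.7140 L
= 714 cm³

714 cm³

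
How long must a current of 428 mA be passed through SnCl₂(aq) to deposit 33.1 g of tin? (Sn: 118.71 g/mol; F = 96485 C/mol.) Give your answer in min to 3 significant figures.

n(Sn) = 33.1 / 118.71 = 0.2788 mol
Sn²⁺ + 2e⁻ → Sn, so n(e⁻) = 2 × 0.2788 = 0.5576 mol
Q = 0.5576 × 96485 = 53800 C
t = Q / I = 53800 / 0.428 = 1.257×10^5 s = 2100 min

2100 min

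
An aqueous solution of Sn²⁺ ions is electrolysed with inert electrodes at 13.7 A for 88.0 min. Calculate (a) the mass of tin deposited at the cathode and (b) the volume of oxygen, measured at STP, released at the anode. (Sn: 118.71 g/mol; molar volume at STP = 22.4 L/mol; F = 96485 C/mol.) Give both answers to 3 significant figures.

Q = 13.7 × 5280 = 72340 C; n(e⁻) = 72340 / 96485 = 0.7498 mol
Cathode: Sn²⁺ + 2e⁻ → Sn → n(Sn) = 0.7498/2 = 0.3749 mol → 44.5 g
Anode: 2H₂O → O₂ + 4H⁺ + 4e⁻ → n(O₂) = 0.7498/4 = 0.1875 mol → 4.20 L

44.5 g Sn; 4.20 L O₂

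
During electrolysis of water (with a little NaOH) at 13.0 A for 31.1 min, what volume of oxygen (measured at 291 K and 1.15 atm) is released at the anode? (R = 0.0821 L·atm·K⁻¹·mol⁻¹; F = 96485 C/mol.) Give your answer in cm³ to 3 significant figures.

Q = It = 13.0 × 1866 = 24260 C
n(e⁻) = 24260 / 96485 = 0.2514 mol
2H₂O → O₂ + 4H⁺ + 4e⁻, so n(O₂) = 0.2514 / 4 = 0.06285 mol
V = nRT/P = 0.06285 × 0.0821 × 291 / 1.15 = 1.306 L
= 1310 cm³

1310 cm³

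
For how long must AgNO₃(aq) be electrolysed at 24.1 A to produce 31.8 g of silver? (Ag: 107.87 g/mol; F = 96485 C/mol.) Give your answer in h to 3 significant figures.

n(Ag) = 31.8 / 107.87 = 0.2948 mol
Ag⁺ + e⁻ → Ag, so n(e⁻) = 0.2948 mol
Q = 0.2948 × 96485 = 28440 C
t = Q / I = 28440 / 24.1 = 1180 s = 0.328 h

0.328 h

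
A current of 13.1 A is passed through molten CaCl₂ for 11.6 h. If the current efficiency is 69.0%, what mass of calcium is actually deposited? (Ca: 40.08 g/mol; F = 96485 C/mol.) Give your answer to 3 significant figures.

78.4 g

Q = 13.1 × 41760 = 5.471×10^5 C
n(e⁻) = 5.471×10^5 / 96485 = 5.670 mol
Ca²⁺ + 2e⁻ → Ca, so theoretical m(Ca) = 2.835 × 40.08 = 113.6 g
Actual mass = 69.0% × 113.6 = 78.4 g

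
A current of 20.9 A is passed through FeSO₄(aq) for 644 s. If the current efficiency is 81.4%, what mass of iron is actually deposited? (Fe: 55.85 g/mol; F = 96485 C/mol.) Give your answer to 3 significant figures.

Q = 20.9 × 644 = 13460 C
n(e⁻) = 13460 / 96485 = 0.1395 mol
Fe²⁺ + 2e⁻ → Fe, so theoretical m(Fe) = 0.06975 × 55.85 = 3.896 g
Actual mass = 81.4% × 3.896 = 3.17 g

3.17 g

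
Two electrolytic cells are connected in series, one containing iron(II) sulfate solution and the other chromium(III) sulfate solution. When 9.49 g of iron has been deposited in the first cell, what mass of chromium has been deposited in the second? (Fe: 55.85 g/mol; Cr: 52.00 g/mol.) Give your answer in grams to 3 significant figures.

n(Fe) = 9.49 / 55.85 = 0.1699 mol
Fe²⁺ + 2e⁻ → Fe, so n(e⁻) = 2 × 0.1699 = 0.3398 mol
The cells are in series, so the same charge (and hence the same n(e⁻) = 0.3398 mol) passes through both.
Cr³⁺ + 3e⁻ → Cr, so n(Cr) = 0.3398 / 3 = 0.1133 mol
m(Cr) = 0.1133 × 52.00 = 5.89 g

5.89 g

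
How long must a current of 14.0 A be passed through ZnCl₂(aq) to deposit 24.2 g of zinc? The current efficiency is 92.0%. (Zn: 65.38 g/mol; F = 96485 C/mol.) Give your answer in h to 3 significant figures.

n(Zn) = 24.2 / 65.38 = 0.3701 mol
Zn²⁺ + 2e⁻ → Zn, so n(e⁻) = 2 × 0.3701 = 0.7402 mol
Q = 0.7402 × 96485 / 0.920 = 77630 C
t = Q / I = 77630 / 14.0 = 5545 s = 1.54 h

1.54 h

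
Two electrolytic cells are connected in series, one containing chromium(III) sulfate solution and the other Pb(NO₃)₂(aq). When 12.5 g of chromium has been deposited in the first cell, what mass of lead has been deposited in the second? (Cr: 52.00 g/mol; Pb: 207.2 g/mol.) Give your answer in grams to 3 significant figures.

n(Cr) = 12.5 / 52.00 = 0.2404 mol
Cr³⁺ + 3e⁻ → Cr, so n(e⁻) = 3 × 0.2404 = 0.7212 mol
The cells are in series, so the same charge (and hence the same n(e⁻) = 0.7212 mol) passes through both.
Pb²⁺ + 2e⁻ → Pb, so n(Pb) = 0.7212 / 2 = 0.3606 mol
m(Pb) = 0.3606 × 207.2 = 74.7 g

74.7 g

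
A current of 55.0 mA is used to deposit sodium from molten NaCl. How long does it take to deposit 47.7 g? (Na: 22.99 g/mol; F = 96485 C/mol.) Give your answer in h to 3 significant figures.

1010 h

n(Na) = 47.7 / 22.99 = 2.075 mol
Na⁺ + e⁻ → Na, so n(e⁻) = 2.075 mol
Q = 2.075 × 96485 = 2.002×10^5 C
t = Q / I = 2.002×10^5 / 0.0550 = 3.640×10^6 s = 1010 h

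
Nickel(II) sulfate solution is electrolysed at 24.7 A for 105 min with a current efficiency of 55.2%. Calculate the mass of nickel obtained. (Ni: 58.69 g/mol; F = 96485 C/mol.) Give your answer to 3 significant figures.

26.1 g

Q = 24.7 × 6300 = 1.556×10^5 C
n(e⁻) = 1.556×10^5 / 96485 = 1.613 mol
Ni²⁺ + 2e⁻ → Ni, so theoretical m(Ni) = 0.8065 × 58.69 = 47.33 g
Actual mass = 55.2% × 47.33 = 26.1 g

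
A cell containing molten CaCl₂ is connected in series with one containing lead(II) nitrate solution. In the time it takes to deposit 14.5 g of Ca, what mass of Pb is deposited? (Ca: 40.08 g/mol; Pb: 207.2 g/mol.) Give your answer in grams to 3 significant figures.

n(Ca) = 14.5 / 40.08 = 0.3618 mol
Ca²⁺ + 2e⁻ → Ca, so n(e⁻) = 2 × 0.3618 = 0.7236 mol
Same current for the same time ⇒ same n(e⁻) = 0.7236 mol in both cells.
Pb²⁺ + 2e⁻ → Pb, so n(Pb) = 0.7236 / 2 = 0.3618 mol
m(Pb) = 0.3618 × 207.2 = 75.0 g

75.0 g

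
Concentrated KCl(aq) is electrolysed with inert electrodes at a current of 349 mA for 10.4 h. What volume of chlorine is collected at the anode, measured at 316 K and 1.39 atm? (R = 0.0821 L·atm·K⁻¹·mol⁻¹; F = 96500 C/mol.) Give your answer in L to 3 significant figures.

1.26 L

Charge passed = 0.349 × 37440 = 13070 C
Moles of electrons = 13070 / 96500 = 0.1354 mol
2Cl⁻ → Cl₂ + 2e⁻, so n(Cl₂) = 0.1354 / 2 = 0.06770 mol
V = nRT/P = 0.06770 × 0.0821 × 316 / 1.39 = 1.264 L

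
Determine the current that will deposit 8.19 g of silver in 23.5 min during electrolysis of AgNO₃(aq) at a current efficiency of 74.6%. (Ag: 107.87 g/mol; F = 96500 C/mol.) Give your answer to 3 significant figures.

n(Ag) = 8.19 / 107.87 = 0.07592 mol
Ag⁺ + e⁻ → Ag, so n(e⁻) = 0.07592 mol
Q = 0.07592 × 96500 / 0.746 = 9821 C
I = Q / t = 9821 / 1410 s = 6.97 A

6.97 A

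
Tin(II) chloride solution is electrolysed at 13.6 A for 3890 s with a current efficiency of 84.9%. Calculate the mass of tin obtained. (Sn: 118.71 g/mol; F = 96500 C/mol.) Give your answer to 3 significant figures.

27.6 g

Q = 13.6 × 3890 = 52900 C
n(e⁻) = 52900 / 96500 = 0.5482 mol
Sn²⁺ + 2e⁻ → Sn, so theoretical m(Sn) = 0.2741 × 118.71 = 32.54 g
Actual mass = 84.9% × 32.54 = 27.6 g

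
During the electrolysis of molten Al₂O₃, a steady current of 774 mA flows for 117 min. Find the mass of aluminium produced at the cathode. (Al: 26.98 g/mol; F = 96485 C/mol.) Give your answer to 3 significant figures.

0.506 g

Charge passed = 0.774 × 7020 = 5433 C
n(e⁻) = 5433 / 96485 = 0.05631 mol
Al³⁺ + 3e⁻ → Al, so n(Al) = 0.05631 / 3 = 0.01877 mol
m = 0.01877 × 26.98 = 0.506 g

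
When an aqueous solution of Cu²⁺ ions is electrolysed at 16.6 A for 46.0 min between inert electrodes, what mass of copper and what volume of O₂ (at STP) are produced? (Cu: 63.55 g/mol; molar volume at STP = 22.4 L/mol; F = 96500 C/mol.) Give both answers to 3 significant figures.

15.1 g Cu; 2.66 L O₂

Q = 16.6 × 2760 = 45820 C; n(e⁻) = 45820 / 96500 = 0.4748 mol
Cathode: Cu²⁺ + 2e⁻ → Cu → n(Cu) = 0.4748/2 = 0.2374 mol → 15.1 g
Anode: 2H₂O → O₂ + 4H⁺ + 4e⁻ → n(O₂) = 0.4748/4 = 0.1187 mol → 2.66 L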